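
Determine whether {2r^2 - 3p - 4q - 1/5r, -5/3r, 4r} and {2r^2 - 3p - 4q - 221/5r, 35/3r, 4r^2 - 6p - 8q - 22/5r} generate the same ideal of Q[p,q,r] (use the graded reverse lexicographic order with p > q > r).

Yes, the ideals are equal.

Equality of ideals is decidable: compute both reduced Gröbner bases (unique for the ordering) and check whether they agree.
Buchberger on the first generating set:
f_1 = 2r^2 - 3p - 4q - 1/5r, LT = r^2.
f_2 = -5/3r, LT = r.
f_3 = 4r, LT = r.

S(f_1,f_2): lcm = r^2. S = -3/2p - 2q - 1/10r.
  reduce S modulo (f_1, f_2, f_3):
  remainder -3/2p - 2q ≠ 0; add g_4 = -3/2p - 2q to the basis.

The other S-polynomials (S(f_1,f_3), S(f_2,f_3), S(f_1,g_4), S(f_2,g_4), S(f_3,g_4)) all reduce to 0 modulo the current basis, so we have a Gröbner basis.
Inter-reduce: drop elements whose leading term is divisible by another's, tail-reduce, and make monic.
Reduced Gröbner basis: {p + 4/3q, r}.

Buchberger on the second generating set:
h_1 = 2r^2 - 3p - 4q - 221/5r, LT = r^2.
h_2 = 35/3r, LT = r.
h_3 = 4r^2 - 6p - 8q - 22/5r, LT = r^2.

S(h_1,h_2): lcm = r^2. S = -3/2p - 2q - 221/10r.
  reduce S modulo (h_1, h_2, h_3):
  remainder -3/2p - 2q ≠ 0; add k_4 = -3/2p - 2q to the basis.

The other S-polynomials (S(h_1,h_3), S(h_2,h_3), S(h_1,k_4), S(h_2,k_4), S(h_3,k_4)) all reduce to 0 modulo the current basis, so we have a Gröbner basis.
Inter-reduce: drop elements whose leading term is divisible by another's, tail-reduce, and make monic.
Reduced Gröbner basis: {p + 4/3q, r}.

The two bases agree; hence the ideals are identical.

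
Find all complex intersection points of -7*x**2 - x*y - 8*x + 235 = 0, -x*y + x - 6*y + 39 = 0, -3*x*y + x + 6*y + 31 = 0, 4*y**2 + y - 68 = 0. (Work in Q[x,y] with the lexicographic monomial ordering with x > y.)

Compute a lex Gröbner basis by Buchberger's algorithm.
f_1 = -7*x**2 - x*y - 8*x + 235, LT = x**2.
f_2 = -x*y + x - 6*y + 39, LT = x*y.
f_3 = -3*x*y + x + 6*y + 31, LT = x*y.
f_4 = 4*y**2 + y - 68, LT = y**2.

S(f_1,f_2): lcm = x**2*y. S = x**2 + 1/7*x*y**2 - 34/7*x*y + 39*x - 235/7*y.
  reduce S modulo (f_1, f_2, f_3, f_4):
  remainder 33*x + 19/14*y - 1193/7 ≠ 0; add h_5 = 33*x + 19/14*y - 1193/7 to the basis.

S(f_1,f_3): lcm = x**2*y. S = 1/3*x**2 + 1/7*x*y**2 + 22/7*x*y + 31/3*x - 235/7*y.
  reduce S modulo (f_1, f_2, f_3, f_4, h_5):
  remainder -231668/4851*y + 926672/4851 ≠ 0; add h_6 = -231668/4851*y + 926672/4851 to the basis.

The other S-polynomials (S(f_1,f_4), S(f_2,f_3), S(f_2,f_4), S(f_3,f_4), S(f_1,h_5), S(f_2,h_5), S(f_3,h_5), S(f_4,h_5), S(f_1,h_6), S(f_2,h_6), S(f_3,h_6), S(f_4,h_6), S(h_5,h_6)) all reduce to 0 modulo the current basis, so we have a Gröbner basis.
Inter-reduce: drop elements whose leading term is divisible by another's, tail-reduce, and make monic.
Reduced Gröbner basis: {x - 5, y - 4}.

The lex basis is triangular: the last element involves only y. Solving y - 4 = 0 gives y ∈ {4}; substituting each value into the earlier elements determines the remaining variables.
  y = 4: the earlier basis element becomes x - 5 = 0, giving x = 5 — point (5, 4).

{(5, 4)}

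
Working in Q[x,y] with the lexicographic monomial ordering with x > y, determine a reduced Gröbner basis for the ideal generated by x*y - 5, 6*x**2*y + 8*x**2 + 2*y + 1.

f_1 = x*y - 5, LT = x*y.
f_2 = 6*x**2*y + 8*x**2 + 2*y + 1, LT = x**2*y.

S(f_1,f_2): lcm = x**2*y. S = -4/3*x**2 - 5*x - 1/3*y - 1/6.
  leading term x**2: no divisor's leading term divides it; move -4/3*x**2 to the remainder.
  leading term x: no divisor's leading term divides it; move -5*x to the remainder.
  leading term y: no divisor's leading term divides it; move -1/3*y to the remainder.
  leading term 1: no divisor's leading term divides it; move -1/6 to the remainder.
  remainder -4/3*x**2 - 5*x - 1/3*y - 1/6 ≠ 0; add g_3 = -4/3*x**2 - 5*x - 1/3*y - 1/6 to the basis.

S(f_1,g_3): lcm = x**2*y. S = -15/4*x*y - 5*x - 1/4*y**2 - 1/8*y.
  leading term x*y: subtract (-15/4)·f_1 from -15/4*x*y - 5*x - 1/4*y**2 - 1/8*y → -5*x - 1/4*y**2 - 1/8*y - 75/4
  leading term x: no divisor's leading term divides it; move -5*x to the remainder.
  leading term y**2: no divisor's leading term divides it; move -1/4*y**2 to the remainder.
  leading term y: no divisor's leading term divides it; move -1/8*y to the remainder.
  leading term 1: no divisor's leading term divides it; move -75/4 to the remainder.
  remainder -5*x - 1/4*y**2 - 1/8*y - 75/4 ≠ 0; add g_4 = -5*x - 1/4*y**2 - 1/8*y - 75/4 to the basis.

S(f_2,g_3): lcm = x**2*y. S = 4/3*x**2 - 15/4*x*y - 1/4*y**2 + 5/24*y + 1/6.
  leading term x**2: subtract (-1)·g_3 from 4/3*x**2 - 15/4*x*y - 1/4*y**2 + 5/24*y + 1/6 → -15/4*x*y - 5*x - 1/4*y**2 - 1/8*y
  leading term x*y: subtract (-15/4)·f_1 from -15/4*x*y - 5*x - 1/4*y**2 - 1/8*y → -5*x - 1/4*y**2 - 1/8*y - 75/4
  leading term x: subtract (1)·g_4 from -5*x - 1/4*y**2 - 1/8*y - 75/4 → 0
  remainder 0.

S(f_1,g_4): lcm = x*y. S = -1/20*y**3 - 1/40*y**2 - 15/4*y - 5.
  leading term y**3: no divisor's leading term divides it; move -1/20*y**3 to the remainder.
  leading term y**2: no divisor's leading term divides it; move -1/40*y**2 to the remainder.
  leading term y: no divisor's leading term divides it; move -15/4*y to the remainder.
  leading term 1: no divisor's leading term divides it; move -5 to the remainder.
  remainder -1/20*y**3 - 1/40*y**2 - 15/4*y - 5 ≠ 0; add g_5 = -1/20*y**3 - 1/40*y**2 - 15/4*y - 5 to the basis.

S(f_2,g_4): lcm = x**2*y. S = 4/3*x**2 - 1/20*x*y**3 - 1/40*x*y**2 - 15/4*x*y + 1/3*y + 1/6.
  leading term x**2: subtract (-1)·g_3 from 4/3*x**2 - 1/20*x*y**3 - 1/40*x*y**2 - 15/4*x*y + 1/3*y + 1/6 → -1/20*x*y**3 - 1/40*x*y**2 - 15/4*x*y - 5*x
  leading term x*y**3: subtract (-1/20*y**2)·f_1 from -1/20*x*y**3 - 1/40*x*y**2 - 15/4*x*y - 5*x → -1/40*x*y**2 - 15/4*x*y - 5*x - 1/4*y**2
  leading term x*y**2: subtract (-1/40*y)·f_1 from -1/40*x*y**2 - 15/4*x*y - 5*x - 1/4*y**2 → -15/4*x*y - 5*x - 1/4*y**2 - 1/8*y
  leading term x*y: subtract (-15/4)·f_1 from -15/4*x*y - 5*x - 1/4*y**2 - 1/8*y → -5*x - 1/4*y**2 - 1/8*y - 75/4
  leading term x: subtract (1)·g_4 from -5*x - 1/4*y**2 - 1/8*y - 75/4 → 0
  remainder 0.

S(g_3,g_4): lcm = x**2. S = -1/20*x*y**2 - 1/40*x*y + 1/4*y + 1/8.
  leading term x*y**2: subtract (-1/20*y)·f_1 from -1/20*x*y**2 - 1/40*x*y + 1/4*y + 1/8 → -1/40*x*y + 1/8
  leading term x*y: subtract (-1/40)·f_1 from -1/40*x*y + 1/8 → 0
  remainder 0.

S(f_1,g_5): lcm = x*y**3. S = -1/2*x*y**2 - 75*x*y - 100*x - 5*y**2.
  leading term x*y**2: subtract (-1/2*y)·f_1 from -1/2*x*y**2 - 75*x*y - 100*x - 5*y**2 → -75*x*y - 100*x - 5*y**2 - 5/2*y
  leading term x*y: subtract (-75)·f_1 from -75*x*y - 100*x - 5*y**2 - 5/2*y → -100*x - 5*y**2 - 5/2*y - 375
  leading term x: subtract (20)·g_4 from -100*x - 5*y**2 - 5/2*y - 375 → 0
  remainder 0.

S(f_2,g_5): lcm = x**2*y**3. S = 5/6*x**2*y**2 - 75*x**2*y - 100*x**2 + 1/3*y**3 + 1/6*y**2.
  leading term x**2*y**2: subtract (5/6*x*y)·f_1 from 5/6*x**2*y**2 - 75*x**2*y - 100*x**2 + 1/3*y**3 + 1/6*y**2 → -75*x**2*y - 100*x**2 + 25/6*x*y + 1/3*y**3 + 1/6*y**2
  leading term x**2*y: subtract (-75*x)·f_1 from -75*x**2*y - 100*x**2 + 25/6*x*y + 1/3*y**3 + 1/6*y**2 → -100*x**2 + 25/6*x*y - 375*x + 1/3*y**3 + 1/6*y**2
  leading term x**2: subtract (75)·g_3 from -100*x**2 + 25/6*x*y - 375*x + 1/3*y**3 + 1/6*y**2 → 25/6*x*y + 1/3*y**3 + 1/6*y**2 + 25*y + 25/2
  leading term x*y: subtract (25/6)·f_1 from 25/6*x*y + 1/3*y**3 + 1/6*y**2 + 25*y + 25/2 → 1/3*y**3 + 1/6*y**2 + 25*y + 100/3
  leading term y**3: subtract (-20/3)·g_5 from 1/3*y**3 + 1/6*y**2 + 25*y + 100/3 → 0
  remainder 0.

S(g_3,g_5): leading monomials are coprime, so the S-polynomial reduces to 0 (Buchberger's first criterion).
S(g_4,g_5): leading monomials are coprime, so the S-polynomial reduces to 0 (Buchberger's first criterion).
Every S-polynomial of the final basis reduces to 0, so we have a Gröbner basis.
Inter-reduce: drop elements whose leading term is divisible by another's, tail-reduce, and make monic.

G = {x + 1/20*y**2 + 1/40*y + 15/4, y**3 + 1/2*y**2 + 75*y + 100}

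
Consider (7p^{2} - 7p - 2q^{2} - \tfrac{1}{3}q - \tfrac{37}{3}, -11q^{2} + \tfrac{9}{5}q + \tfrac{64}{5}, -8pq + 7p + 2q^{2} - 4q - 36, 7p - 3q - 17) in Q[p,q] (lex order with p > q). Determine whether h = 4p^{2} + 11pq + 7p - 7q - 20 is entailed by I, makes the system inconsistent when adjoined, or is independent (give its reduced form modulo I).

Adjoining 4p^{2} + 11pq + 7p - 7q - 20 makes the ideal the whole ring: the system is inconsistent.

First compute the reduced Gröbner basis of I by Buchberger's algorithm.
f_1 = 7p^{2} - 7p - 2q^{2} - \tfrac{1}{3}q - \tfrac{37}{3}, LT = p^{2}.
f_2 = -11q^{2} + \tfrac{9}{5}q + \tfrac{64}{5}, LT = q^{2}.
f_3 = -8pq + 7p + 2q^{2} - 4q - 36, LT = pq.
f_4 = 7p - 3q - 17, LT = p.

S(f_1,f_3): lcm = p^{2}q. S = \tfrac{7}{8}p^{2} + \tfrac{1}{4}pq^{2} - \tfrac{3}{2}pq - \tfrac{9}{2}p - \tfrac{2}{7}q^{3} - \tfrac{1}{21}q^{2} - \tfrac{37}{21}q.
  reduce S modulo (f_1, f_2, f_3, f_4):
  remainder -\tfrac{1355243}{406560}q - \tfrac{1355243}{406560} ≠ 0; add k_5 = -\tfrac{1355243}{406560}q - \tfrac{1355243}{406560} to the basis.

The other S-polynomials (S(f_1,f_2), S(f_1,f_4), S(f_2,f_3), S(f_2,f_4), S(f_3,f_4), S(f_1,k_5), S(f_2,k_5), S(f_3,k_5), S(f_4,k_5)) all reduce to 0 modulo the current basis, so we have a Gröbner basis.
Inter-reduce: drop elements whose leading term is divisible by another's, tail-reduce, and make monic.
Reduced Gröbner basis: {p - 2, q + 1}.
Label its elements g_1 = p - 2, g_2 = q + 1.

Reduce h = 4p^{2} + 11pq + 7p - 7q - 20 modulo G:
  leading term p^{2}: subtract (4p)·g_1 from 4p^{2} + 11pq + 7p - 7q - 20 → 11pq + 15p - 7q - 20
  leading term pq: subtract (11q)·g_1 from 11pq + 15p - 7q - 20 → 15p + 15q - 20
  leading term p: subtract (15)·g_1 from 15p + 15q - 20 → 15q + 10
  leading term q: subtract (15)·g_2 from 15q + 10 → -5
  leading term 1: no divisor's leading term divides it; move -5 to the remainder.
  normal form = -5.
The normal form is nonzero, so h ∉ I. Since h minus its normal form lies in I, I + (h) = I + (r) where r = -5; decide whether this ideal is the whole ring.
Here r = -5 is a nonzero constant, hence a unit: 1 ∈ I + (h), the Gröbner basis of I + (h) is {1}, and the enlarged system has no common solution — adjoining h is inconsistent.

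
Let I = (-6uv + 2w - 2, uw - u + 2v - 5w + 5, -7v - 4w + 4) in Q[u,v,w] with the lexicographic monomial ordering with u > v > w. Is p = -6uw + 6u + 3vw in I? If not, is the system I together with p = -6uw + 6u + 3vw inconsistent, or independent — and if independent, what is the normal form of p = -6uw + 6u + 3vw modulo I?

First compute the reduced Gröbner basis of I by Buchberger's algorithm.
f_1 = -6uv + 2w - 2, LT = uv.
f_2 = uw - u + 2v - 5w + 5, LT = uw.
f_3 = -7v - 4w + 4, LT = v.

S(f_1,f_2): lcm = uvw. S = uv - 2v^2 + 5vw - 5v - 1/3w^2 + 1/3w.
  leading term uv: subtract (-1/6)·f_1 from uv - 2v^2 + 5vw - 5v - 1/3w^2 + 1/3w → -2v^2 + 5vw - 5v - 1/3w^2 + 2/3w - 1/3
  leading term v^2: subtract (2/7v)·f_3 from -2v^2 + 5vw - 5v - 1/3w^2 + 2/3w - 1/3 → 43/7vw - 43/7v - 1/3w^2 + 2/3w - 1/3
  leading term vw: subtract (-43/49w)·f_3 from 43/7vw - 43/7v - 1/3w^2 + 2/3w - 1/3 → -43/7v - 565/147w^2 + 614/147w - 1/3
  leading term v: subtract (43/49)·f_3 from -43/7v - 565/147w^2 + 614/147w - 1/3 → -565/147w^2 + 1130/147w - 565/147
  leading term w^2: no divisor's leading term divides it; move -565/147w^2 to the remainder.
  leading term w: no divisor's leading term divides it; move 1130/147w to the remainder.
  leading term 1: no divisor's leading term divides it; move -565/147 to the remainder.
  remainder -565/147w^2 + 1130/147w - 565/147 ≠ 0; add h_4 = -565/147w^2 + 1130/147w - 565/147 to the basis.

S(f_1,f_3): lcm = uv. S = -4/7uw + 4/7u - 1/3w + 1/3.
  leading term uw: subtract (-4/7)·f_2 from -4/7uw + 4/7u - 1/3w + 1/3 → 8/7v - 67/21w + 67/21
  leading term v: subtract (-8/49)·f_3 from 8/7v - 67/21w + 67/21 → -565/147w + 565/147
  leading term w: no divisor's leading term divides it; move -565/147w to the remainder.
  leading term 1: no divisor's leading term divides it; move 565/147 to the remainder.
  remainder -565/147w + 565/147 ≠ 0; add h_5 = -565/147w + 565/147 to the basis.

The other S-polynomials (S(f_2,f_3), S(f_1,h_4), S(f_2,h_4), S(f_3,h_4), S(f_1,h_5), S(f_2,h_5), S(f_3,h_5), S(h_4,h_5)) all reduce to 0 modulo the current basis, so we have a Gröbner basis.
Inter-reduce: drop elements whose leading term is divisible by another's, tail-reduce, and make monic.
Reduced Gröbner basis: {v, w - 1}.
Label its elements g_1 = v, g_2 = w - 1.

Reduce p = -6uw + 6u + 3vw modulo G:
  leading term uw: subtract (-6u)·g_2 from -6uw + 6u + 3vw → 3vw
  leading term vw: subtract (3w)·g_1 from 3vw → 0
  normal form = 0.
Since the normal form is 0, p ∈ I.

-6uw + 6u + 3vw lies in I (it reduces to 0).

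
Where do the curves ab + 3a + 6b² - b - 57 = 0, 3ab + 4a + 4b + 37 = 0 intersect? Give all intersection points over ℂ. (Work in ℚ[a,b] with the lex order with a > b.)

{(5, -3), (77/6 + sqrt(9505)/6, 37/36 - sqrt(9505)/36), (77/6 - sqrt(9505)/6, 37/36 + sqrt(9505)/36)}

Compute a lex Gröbner basis by Buchberger's algorithm.
f_1 = ab + 3a + 6b² - b - 57, LT = ab.
f_2 = 3ab + 4a + 4b + 37, LT = ab.

S(f_1,f_2): lcm = ab. S = 5/3a + 6b² - 7/3b - 208/3.
  leading term a: no divisor's leading term divides it; move 5/3a to the remainder.
  leading term b²: no divisor's leading term divides it; move 6b² to the remainder.
  leading term b: no divisor's leading term divides it; move -7/3b to the remainder.
  leading term 1: no divisor's leading term divides it; move -208/3 to the remainder.
  remainder 5/3a + 6b² - 7/3b - 208/3 ≠ 0; add h_3 = 5/3a + 6b² - 7/3b - 208/3 to the basis.

S(f_1,h_3): lcm = ab. S = 3a - 18/5b³ + 37/5b² + 203/5b - 57.
  leading term a: subtract (9/5)·h_3 from 3a - 18/5b³ + 37/5b² + 203/5b - 57 → -18/5b³ - 17/5b² + 224/5b + 339/5
  leading term b³: no divisor's leading term divides it; move -18/5b³ to the remainder.
  leading term b²: no divisor's leading term divides it; move -17/5b² to the remainder.
  leading term b: no divisor's leading term divides it; move 224/5b to the remainder.
  leading term 1: no divisor's leading term divides it; move 339/5 to the remainder.
  remainder -18/5b³ - 17/5b² + 224/5b + 339/5 ≠ 0; add h_4 = -18/5b³ - 17/5b² + 224/5b + 339/5 to the basis.

The other S-polynomials (S(f_2,h_3), S(f_1,h_4), S(f_2,h_4), S(h_3,h_4)) all reduce to 0 modulo the current basis, so we have a Gröbner basis.
Inter-reduce: drop elements whose leading term is divisible by another's, tail-reduce, and make monic.
Reduced Gröbner basis: {a + 18/5b² - 7/5b - 208/5, b³ + 17/18b² - 112/9b - 113/6}.

Elimination: the polynomial b³ + 17/18b² - 112/9b - 113/6 lies in the elimination ideal for b, so b ∈ {-3, 37/36 - sqrt(9505)/36, 37/36 + sqrt(9505)/36}. For each such b, the remaining basis elements (now univariate) give the rest of the solution.
  b = -3: the earlier basis element becomes a - 5 = 0, giving a = 5 — point (5, -3).
  b = 37/36 - sqrt(9505)/36: the earlier basis element becomes a - sqrt(9505)/6 - 77/6 = 0, giving a = 77/6 + sqrt(9505)/6 — point (77/6 + sqrt(9505)/6, 37/36 - sqrt(9505)/36).
  b = 37/36 + sqrt(9505)/36: the earlier basis element becomes a - 77/6 + sqrt(9505)/6 = 0, giving a = 77/6 - sqrt(9505)/6 — point (77/6 - sqrt(9505)/6, 37/36 + sqrt(9505)/36).
Each listed point satisfies every original equation (direct substitution).
A lex Gröbner basis triangularizes the system, enabling back-substitution.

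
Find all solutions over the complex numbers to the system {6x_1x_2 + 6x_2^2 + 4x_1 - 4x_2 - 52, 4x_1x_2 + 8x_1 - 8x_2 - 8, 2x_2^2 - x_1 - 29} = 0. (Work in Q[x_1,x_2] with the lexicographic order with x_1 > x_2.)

{(3, -4)}

Compute a lex Gröbner basis by Buchberger's algorithm.
f_1 = 6x_1x_2 + 4x_1 + 6x_2^2 - 4x_2 - 52, LT = x_1x_2.
f_2 = 4x_1x_2 + 8x_1 - 8x_2 - 8, LT = x_1x_2.
f_3 = -x_1 + 2x_2^2 - 29, LT = x_1.

S(f_1,f_2): lcm = x_1x_2. S = -4/3x_1 + x_2^2 + 4/3x_2 - 20/3.
  leading term x_1: subtract (4/3)·f_3 from -4/3x_1 + x_2^2 + 4/3x_2 - 20/3 → -5/3x_2^2 + 4/3x_2 + 32
  leading term x_2^2: no divisor's leading term divides it; move -5/3x_2^2 to the remainder.
  leading term x_2: no divisor's leading term divides it; move 4/3x_2 to the remainder.
  leading term 1: no divisor's leading term divides it; move 32 to the remainder.
  remainder -5/3x_2^2 + 4/3x_2 + 32 ≠ 0; add h_4 = -5/3x_2^2 + 4/3x_2 + 32 to the basis.

S(f_1,f_3): lcm = x_1x_2. S = 2/3x_1 + 2x_2^3 + x_2^2 - 89/3x_2 - 26/3.
  leading term x_1: subtract (-2/3)·f_3 from 2/3x_1 + 2x_2^3 + x_2^2 - 89/3x_2 - 26/3 → 2x_2^3 + 7/3x_2^2 - 89/3x_2 - 28
  leading term x_2^3: subtract (-6/5x_2)·h_4 from 2x_2^3 + 7/3x_2^2 - 89/3x_2 - 28 → 59/15x_2^2 + 131/15x_2 - 28
  leading term x_2^2: subtract (-59/25)·h_4 from 59/15x_2^2 + 131/15x_2 - 28 → 297/25x_2 + 1188/25
  leading term x_2: no divisor's leading term divides it; move 297/25x_2 to the remainder.
  leading term 1: no divisor's leading term divides it; move 1188/25 to the remainder.
  remainder 297/25x_2 + 1188/25 ≠ 0; add h_5 = 297/25x_2 + 1188/25 to the basis.

S(f_2,f_3): lcm = x_1x_2. S = 2x_1 + 2x_2^3 - 31x_2 - 2.
  leading term x_1: subtract (-2)·f_3 from 2x_1 + 2x_2^3 - 31x_2 - 2 → 2x_2^3 + 4x_2^2 - 31x_2 - 60
  leading term x_2^3: subtract (-6/5x_2)·h_4 from 2x_2^3 + 4x_2^2 - 31x_2 - 60 → 28/5x_2^2 + 37/5x_2 - 60
  leading term x_2^2: subtract (-84/25)·h_4 from 28/5x_2^2 + 37/5x_2 - 60 → 297/25x_2 + 1188/25
  leading term x_2: subtract (1)·h_5 from 297/25x_2 + 1188/25 → 0
  remainder 0.

S(f_1,h_4): lcm = x_1x_2^2. S = 22/15x_1x_2 + 96/5x_1 + x_2^3 - 2/3x_2^2 - 26/3x_2.
  leading term x_1x_2: subtract (11/45)·f_1 from 22/15x_1x_2 + 96/5x_1 + x_2^3 - 2/3x_2^2 - 26/3x_2 → 164/9x_1 + x_2^3 - 32/15x_2^2 - 346/45x_2 + 572/45
  leading term x_1: subtract (-164/9)·f_3 from 164/9x_1 + x_2^3 - 32/15x_2^2 - 346/45x_2 + 572/45 → x_2^3 + 1544/45x_2^2 - 346/45x_2 - 7736/15
  leading term x_2^3: subtract (-3/5x_2)·h_4 from x_2^3 + 1544/45x_2^2 - 346/45x_2 - 7736/15 → 316/9x_2^2 + 518/45x_2 - 7736/15
  leading term x_2^2: subtract (-316/15)·h_4 from 316/9x_2^2 + 518/45x_2 - 7736/15 → 198/5x_2 + 792/5
  leading term x_2: subtract (10/3)·h_5 from 198/5x_2 + 792/5 → 0
  remainder 0.

S(f_2,h_4): lcm = x_1x_2^2. S = 14/5x_1x_2 + 96/5x_1 - 2x_2^2 - 2x_2.
  leading term x_1x_2: subtract (7/15)·f_1 from 14/5x_1x_2 + 96/5x_1 - 2x_2^2 - 2x_2 → 52/3x_1 - 24/5x_2^2 - 2/15x_2 + 364/15
  leading term x_1: subtract (-52/3)·f_3 from 52/3x_1 - 24/5x_2^2 - 2/15x_2 + 364/15 → 448/15x_2^2 - 2/15x_2 - 2392/5
  leading term x_2^2: subtract (-448/25)·h_4 from 448/15x_2^2 - 2/15x_2 - 2392/5 → 594/25x_2 + 2376/25
  leading term x_2: subtract (2)·h_5 from 594/25x_2 + 2376/25 → 0
  remainder 0.

S(f_3,h_4): leading monomials are coprime, so the S-polynomial reduces to 0 (Buchberger's first criterion).
S(f_1,h_5): lcm = x_1x_2. S = -10/3x_1 + x_2^2 - 2/3x_2 - 26/3.
  leading term x_1: subtract (10/3)·f_3 from -10/3x_1 + x_2^2 - 2/3x_2 - 26/3 → -17/3x_2^2 - 2/3x_2 + 88
  leading term x_2^2: subtract (17/5)·h_4 from -17/3x_2^2 - 2/3x_2 + 88 → -26/5x_2 - 104/5
  leading term x_2: subtract (-130/297)·h_5 from -26/5x_2 - 104/5 → 0
  remainder 0.

S(f_2,h_5): lcm = x_1x_2. S = -2x_1 - 2x_2 - 2.
  leading term x_1: subtract (2)·f_3 from -2x_1 - 2x_2 - 2 → -4x_2^2 - 2x_2 + 56
  leading term x_2^2: subtract (12/5)·h_4 from -4x_2^2 - 2x_2 + 56 → -26/5x_2 - 104/5
  leading term x_2: subtract (-130/297)·h_5 from -26/5x_2 - 104/5 → 0
  remainder 0.

S(f_3,h_5): leading monomials are coprime, so the S-polynomial reduces to 0 (Buchberger's first criterion).
S(h_4,h_5): lcm = x_2^2. S = -24/5x_2 - 96/5.
  leading term x_2: subtract (-40/99)·h_5 from -24/5x_2 - 96/5 → 0
  remainder 0.

Every S-polynomial of the final basis reduces to 0, so we have a Gröbner basis.
Inter-reduce: drop elements whose leading term is divisible by another's, tail-reduce, and make monic.
Reduced Gröbner basis: {x_1 - 3, x_2 + 4}.

From the last basis element, x_2 + 4 = 0, so x_2 takes values in {-4}. Each choice, substituted upward through the basis, yields the corresponding point(s) of the solution set.
  x_2 = -4: the earlier basis element becomes x_1 - 3 = 0, giving x_1 = 3 — point (3, -4).
Zero-dimensionality of the ideal guarantees finitely many solutions over ℂ.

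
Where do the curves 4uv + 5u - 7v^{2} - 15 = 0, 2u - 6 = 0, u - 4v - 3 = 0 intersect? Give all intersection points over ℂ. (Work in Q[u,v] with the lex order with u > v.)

Compute a lex Gröbner basis by Buchberger's algorithm.
f_1 = 4uv + 5u - 7v^{2} - 15, LT = uv.
f_2 = 2u - 6, LT = u.
f_3 = u - 4v - 3, LT = u.

S(f_1,f_2): lcm = uv. S = \tfrac{5}{4}u - \tfrac{7}{4}v^{2} + 3v - \tfrac{15}{4}.
  leading term u: subtract (\tfrac{5}{8})·f_2 from \tfrac{5}{4}u - \tfrac{7}{4}v^{2} + 3v - \tfrac{15}{4} → -\tfrac{7}{4}v^{2} + 3v
  leading term v^{2}: no divisor's leading term divides it; move -\tfrac{7}{4}v^{2} to the remainder.
  leading term v: no divisor's leading term divides it; move 3v to the remainder.
  remainder -\tfrac{7}{4}v^{2} + 3v ≠ 0; add h_4 = -\tfrac{7}{4}v^{2} + 3v to the basis.

S(f_1,f_3): lcm = uv. S = \tfrac{5}{4}u + \tfrac{9}{4}v^{2} + 3v - \tfrac{15}{4}.
  leading term u: subtract (\tfrac{5}{8})·f_2 from \tfrac{5}{4}u + \tfrac{9}{4}v^{2} + 3v - \tfrac{15}{4} → \tfrac{9}{4}v^{2} + 3v
  leading term v^{2}: subtract (-\tfrac{9}{7})·h_4 from \tfrac{9}{4}v^{2} + 3v → \tfrac{48}{7}v
  leading term v: no divisor's leading term divides it; move \tfrac{48}{7}v to the remainder.
  remainder \tfrac{48}{7}v ≠ 0; add h_5 = \tfrac{48}{7}v to the basis.

The other S-polynomials (S(f_2,f_3), S(f_1,h_4), S(f_2,h_4), S(f_3,h_4), S(f_1,h_5), S(f_2,h_5), S(f_3,h_5), S(h_4,h_5)) all reduce to 0 modulo the current basis, so we have a Gröbner basis.
Inter-reduce: drop elements whose leading term is divisible by another's, tail-reduce, and make monic.
Reduced Gröbner basis: {u - 3, v}.

From the last basis element, v = 0, so v takes values in {0}. Each choice, substituted upward through the basis, yields the corresponding point(s) of the solution set.
  v = 0: the earlier basis element becomes u - 3 = 0, giving u = 3 — point (3, 0).
Check: every point annihilates each of the original generators.

{(3, 0)}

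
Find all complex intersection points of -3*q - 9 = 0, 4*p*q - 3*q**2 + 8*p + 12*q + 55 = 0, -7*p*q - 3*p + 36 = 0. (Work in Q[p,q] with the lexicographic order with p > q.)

{(-2, -3)}

Compute a lex Gröbner basis by Buchberger's algorithm.
f_1 = -3*q - 9, LT = q.
f_2 = 4*p*q + 8*p - 3*q**2 + 12*q + 55, LT = p*q.
f_3 = -7*p*q - 3*p + 36, LT = p*q.

S(f_1,f_2): lcm = p*q. S = p + 3/4*q**2 - 3*q - 55/4.
  leading term p: no divisor's leading term divides it; move p to the remainder.
  leading term q**2: subtract (-1/4*q)·f_1 from 3/4*q**2 - 3*q - 55/4 → -21/4*q - 55/4
  leading term q: subtract (7/4)·f_1 from -21/4*q - 55/4 → 2
  leading term 1: no divisor's leading term divides it; move 2 to the remainder.
  remainder p + 2 ≠ 0; add h_4 = p + 2 to the basis.

S(f_1,f_3): lcm = p*q. S = 18/7*p + 36/7.
  leading term p: subtract (18/7)·h_4 from 18/7*p + 36/7 → 0
  remainder 0.

S(f_2,f_3): lcm = p*q. S = 11/7*p - 3/4*q**2 + 3*q + 529/28.
  leading term p: subtract (11/7)·h_4 from 11/7*p - 3/4*q**2 + 3*q + 529/28 → -3/4*q**2 + 3*q + 63/4
  leading term q**2: subtract (1/4*q)·f_1 from -3/4*q**2 + 3*q + 63/4 → 21/4*q + 63/4
  leading term q: subtract (-7/4)·f_1 from 21/4*q + 63/4 → 0
  remainder 0.

S(f_1,h_4): leading monomials are coprime, so the S-polynomial reduces to 0 (Buchberger's first criterion).
S(f_2,h_4): lcm = p*q. S = 2*p - 3/4*q**2 + q + 55/4.
  leading term p: subtract (2)·h_4 from 2*p - 3/4*q**2 + q + 55/4 → -3/4*q**2 + q + 39/4
  leading term q**2: subtract (1/4*q)·f_1 from -3/4*q**2 + q + 39/4 → 13/4*q + 39/4
  leading term q: subtract (-13/12)·f_1 from 13/4*q + 39/4 → 0
  remainder 0.

S(f_3,h_4): lcm = p*q. S = 3/7*p - 2*q - 36/7.
  leading term p: subtract (3/7)·h_4 from 3/7*p - 2*q - 36/7 → -2*q - 6
  leading term q: subtract (2/3)·f_1 from -2*q - 6 → 0
  remainder 0.

Every S-polynomial of the final basis reduces to 0, so we have a Gröbner basis.
Inter-reduce: drop elements whose leading term is divisible by another's, tail-reduce, and make monic.
Reduced Gröbner basis: {p + 2, q + 3}.

Since the basis is lex-ordered, q + 3 is univariate in q. Its roots are {-3}. Back-substituting each root into the other basis elements fixes the other coordinates.
  q = -3: the earlier basis element becomes p + 2 = 0, giving p = -2 — point (-2, -3).
Substituting each solution back into the original system confirms all equations vanish.
Zero-dimensionality of the ideal guarantees finitely many solutions over ℂ.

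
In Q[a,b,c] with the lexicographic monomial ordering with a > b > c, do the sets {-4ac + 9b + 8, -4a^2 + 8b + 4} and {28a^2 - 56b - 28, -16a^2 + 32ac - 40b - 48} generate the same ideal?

Equality of ideals is decidable: compute both reduced Gröbner bases (unique for the ordering) and check whether they agree.
Buchberger on the first generating set:
f_1 = -4ac + 9b + 8, LT = ac.
f_2 = -4a^2 + 8b + 4, LT = a^2.

S(f_1,f_2): lcm = a^2c. S = -9/4ab - 2a + 2bc + c.
  reduce S modulo (f_1, f_2):
  remainder -9/4ab - 2a + 2bc + c ≠ 0; add g_3 = -9/4ab - 2a + 2bc + c to the basis.

S(f_1,g_3): lcm = abc. S = -8/9ac - 9/4b^2 + 8/9bc^2 - 2b + 4/9c^2.
  reduce S modulo (f_1, f_2, g_3):
  remainder -9/4b^2 + 8/9bc^2 - 4b + 4/9c^2 - 16/9 ≠ 0; add g_4 = -9/4b^2 + 8/9bc^2 - 4b + 4/9c^2 - 16/9 to the basis.

The other S-polynomials (S(f_2,g_3), S(f_1,g_4), S(f_2,g_4), S(g_3,g_4)) all reduce to 0 modulo the current basis, so we have a Gröbner basis.
Inter-reduce: drop elements whose leading term is divisible by another's, tail-reduce, and make monic.
Reduced Gröbner basis: {a^2 - 2b - 1, ab + 8/9a - 8/9bc - 4/9c, ac - 9/4b - 2, b^2 - 32/81bc^2 + 16/9b - 16/81c^2 + 64/81}.

Buchberger on the second generating set:
h_1 = 28a^2 - 56b - 28, LT = a^2.
h_2 = -16a^2 + 32ac - 40b - 48, LT = a^2.

S(h_1,h_2): lcm = a^2. S = 2ac - 9/2b - 4.
  reduce S modulo (h_1, h_2):
  remainder 2ac - 9/2b - 4 ≠ 0; add k_3 = 2ac - 9/2b - 4 to the basis.

S(h_1,k_3): lcm = a^2c. S = 9/4ab + 2a - 2bc - c.
  reduce S modulo (h_1, h_2, k_3):
  remainder 9/4ab + 2a - 2bc - c ≠ 0; add k_4 = 9/4ab + 2a - 2bc - c to the basis.

S(k_3,k_4): lcm = abc. S = -8/9ac - 9/4b^2 + 8/9bc^2 - 2b + 4/9c^2.
  reduce S modulo (h_1, h_2, k_3, k_4):
  remainder -9/4b^2 + 8/9bc^2 - 4b + 4/9c^2 - 16/9 ≠ 0; add k_5 = -9/4b^2 + 8/9bc^2 - 4b + 4/9c^2 - 16/9 to the basis.

The other S-polynomials (S(h_2,k_3), S(h_1,k_4), S(h_2,k_4), S(h_1,k_5), S(h_2,k_5), S(k_3,k_5), S(k_4,k_5)) all reduce to 0 modulo the current basis, so we have a Gröbner basis.
Inter-reduce: drop elements whose leading term is divisible by another's, tail-reduce, and make monic.
Reduced Gröbner basis: {a^2 - 2b - 1, ab + 8/9a - 8/9bc - 4/9c, ac - 9/4b - 2, b^2 - 32/81bc^2 + 16/9b - 16/81c^2 + 64/81}.

These coincide, so the ideals are equal.

Yes, the ideals are equal.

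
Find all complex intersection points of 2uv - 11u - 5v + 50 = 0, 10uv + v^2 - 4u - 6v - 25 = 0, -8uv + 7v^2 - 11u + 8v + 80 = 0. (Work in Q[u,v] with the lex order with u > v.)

{(5, 1)}

Compute a lex Gröbner basis by Buchberger's algorithm.
f_1 = 2uv - 11u - 5v + 50, LT = uv.
f_2 = 10uv - 4u + v^2 - 6v - 25, LT = uv.
f_3 = -8uv - 11u + 7v^2 + 8v + 80, LT = uv.

S(f_1,f_2): lcm = uv. S = -51/10u - 1/10v^2 - 19/10v + 55/2.
  reduce S modulo (f_1, f_2, f_3):
  remainder -51/10u - 1/10v^2 - 19/10v + 55/2 ≠ 0; add h_4 = -51/10u - 1/10v^2 - 19/10v + 55/2 to the basis.

S(f_1,f_3): lcm = uv. S = -55/8u + 7/8v^2 - 3/2v + 35.
  reduce S modulo (f_1, f_2, f_3, h_4):
  remainder 103/102v^2 + 433/408v - 845/408 ≠ 0; add h_5 = 103/102v^2 + 433/408v - 845/408 to the basis.

S(f_1,h_4): lcm = uv. S = -11/2u - 1/51v^3 - 19/51v^2 + 295/102v + 25.
  reduce S modulo (f_1, f_2, f_3, h_4, h_5):
  remainder 875455/169744v - 875455/169744 ≠ 0; add h_6 = 875455/169744v - 875455/169744 to the basis.

The other S-polynomials (S(f_2,f_3), S(f_2,h_4), S(f_3,h_4), S(f_1,h_5), S(f_2,h_5), S(f_3,h_5), S(h_4,h_5), S(f_1,h_6), S(f_2,h_6), S(f_3,h_6), S(h_4,h_6), S(h_5,h_6)) all reduce to 0 modulo the current basis, so we have a Gröbner basis.
Inter-reduce: drop elements whose leading term is divisible by another's, tail-reduce, and make monic.
Reduced Gröbner basis: {u - 5, v - 1}.

Elimination: the polynomial v - 1 lies in the elimination ideal for v, so v ∈ {1}. For each such v, the remaining basis elements (now univariate) give the rest of the solution.
  v = 1: the earlier basis element becomes u - 5 = 0, giving u = 5 — point (5, 1).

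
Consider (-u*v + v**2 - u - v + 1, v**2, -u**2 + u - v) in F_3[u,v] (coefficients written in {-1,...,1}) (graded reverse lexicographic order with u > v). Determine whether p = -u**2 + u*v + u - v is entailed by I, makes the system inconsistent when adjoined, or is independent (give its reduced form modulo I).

-u**2 + u*v + u - v lies in I (it reduces to 0).

First compute the reduced Gröbner basis of I by Buchberger's algorithm.
f_1 = -u*v + v**2 - u - v + 1, LT = u*v.
f_2 = v**2, LT = v**2.
f_3 = -u**2 + u - v, LT = u**2.

S(f_1,f_2): lcm = u*v**2. S = -v**3 + u*v + v**2 - v.
  leading term v**3: subtract (-v)·f_2 from -v**3 + u*v + v**2 - v → u*v + v**2 - v
  leading term u*v: subtract (-1)·f_1 from u*v + v**2 - v → -v**2 - u + v + 1
  leading term v**2: subtract (-1)·f_2 from -v**2 - u + v + 1 → -u + v + 1
  leading term u: no divisor's leading term divides it; move -u to the remainder.
  leading term v: no divisor's leading term divides it; move v to the remainder.
  leading term 1: no divisor's leading term divides it; move 1 to the remainder.
  remainder -u + v + 1 ≠ 0; add h_4 = -u + v + 1 to the basis.

S(f_1,f_3): lcm = u**2*v. S = -u*v**2 + u**2 - u*v - v**2 - u.
  leading term u*v**2: subtract (v)·f_1 from -u*v**2 + u**2 - u*v - v**2 - u → -v**3 + u**2 - u - v
  leading term v**3: subtract (-v)·f_2 from -v**3 + u**2 - u - v → u**2 - u - v
  leading term u**2: subtract (-1)·f_3 from u**2 - u - v → v
  leading term v: no divisor's leading term divides it; move v to the remainder.
  remainder v ≠ 0; add h_5 = v to the basis.

S(f_2,f_3): leading monomials are coprime, so the S-polynomial reduces to 0 (Buchberger's first criterion).
S(f_1,h_4): lcm = u*v. S = u - v - 1.
  leading term u: subtract (-1)·h_4 from u - v - 1 → 0
  remainder 0.

S(f_2,h_4): leading monomials are coprime, so the S-polynomial reduces to 0 (Buchberger's first criterion).
S(f_3,h_4): lcm = u**2. S = u*v + v.
  leading term u*v: subtract (-1)·f_1 from u*v + v → v**2 - u + 1
  leading term v**2: subtract (1)·f_2 from v**2 - u + 1 → -u + 1
  leading term u: subtract (1)·h_4 from -u + 1 → -v
  leading term v: subtract (-1)·h_5 from -v → 0
  remainder 0.

S(f_1,h_5): lcm = u*v. S = -v**2 + u + v - 1.
  leading term v**2: subtract (-1)·f_2 from -v**2 + u + v - 1 → u + v - 1
  leading term u: subtract (-1)·h_4 from u + v - 1 → -v
  leading term v: subtract (-1)·h_5 from -v → 0
  remainder 0.

S(f_2,h_5): lcm = v**2. S = 0.
  remainder 0.

S(f_3,h_5): leading monomials are coprime, so the S-polynomial reduces to 0 (Buchberger's first criterion).
S(h_4,h_5): leading monomials are coprime, so the S-polynomial reduces to 0 (Buchberger's first criterion).
Every S-polynomial of the final basis reduces to 0, so we have a Gröbner basis.
Inter-reduce: drop elements whose leading term is divisible by another's, tail-reduce, and make monic.
Reduced Gröbner basis: {u - 1, v}.
Label its elements g_1 = u - 1, g_2 = v.

Reduce p = -u**2 + u*v + u - v modulo G:
  leading term u**2: subtract (-u)·g_1 from -u**2 + u*v + u - v → u*v - v
  leading term u*v: subtract (v)·g_1 from u*v - v → 0
  normal form = 0.
Since the normal form is 0, p ∈ I.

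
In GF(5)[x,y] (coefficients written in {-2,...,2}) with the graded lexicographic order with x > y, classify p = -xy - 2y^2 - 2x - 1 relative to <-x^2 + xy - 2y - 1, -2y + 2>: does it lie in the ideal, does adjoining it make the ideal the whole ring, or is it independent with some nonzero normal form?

-xy - 2y^2 - 2x - 1 is independent of I; its normal form modulo I is 2x + 2.

First compute the reduced Gröbner basis of I by Buchberger's algorithm.
f_1 = -x^2 + xy - 2y - 1, LT = x^2.
f_2 = -2y + 2, LT = y.

The S-polynomials (S(f_1,f_2)) all reduce to 0 modulo the current basis, so we have a Gröbner basis.
Inter-reduce: drop elements whose leading term is divisible by another's, tail-reduce, and make monic.
Reduced Gröbner basis: {x^2 - x - 2, y - 1}.
Label its elements g_1 = x^2 - x - 2, g_2 = y - 1.

Reduce p = -xy - 2y^2 - 2x - 1 modulo G:
  leading term xy: subtract (-x)·g_2 from -xy - 2y^2 - 2x - 1 → -2y^2 + 2x - 1
  leading term y^2: subtract (-2y)·g_2 from -2y^2 + 2x - 1 → 2x - 2y - 1
  leading term x: no divisor's leading term divides it; move 2x to the remainder.
  leading term y: subtract (-2)·g_2 from -2y - 1 → 2
  leading term 1: no divisor's leading term divides it; move 2 to the remainder.
  normal form = 2x + 2.
The normal form is nonzero, so p ∉ I. Since p minus its normal form lies in I, I + (p) = I + (r) where r = 2x + 2; decide whether this ideal is the whole ring.
Run Buchberger on G together with r (pairs among the g_i already reduce to 0 since G is a Gröbner basis):
g_1 = x^2 - x - 2, LT = x^2.
g_2 = y - 1, LT = y.
r = 2x + 2, LT = x.

The S-polynomials (S(g_1,g_2), S(g_1,r), S(g_2,r)) all reduce to 0 modulo the current basis, so we have a Gröbner basis.
Inter-reduce: drop elements whose leading term is divisible by another's, tail-reduce, and make monic.
Reduced Gröbner basis: {x + 1, y - 1}.
The reduced Gröbner basis of I + (p) is {x + 1, y - 1} ≠ {1}, a proper ideal, so the enlarged system stays consistent: p is independent of I, with normal form 2x + 2.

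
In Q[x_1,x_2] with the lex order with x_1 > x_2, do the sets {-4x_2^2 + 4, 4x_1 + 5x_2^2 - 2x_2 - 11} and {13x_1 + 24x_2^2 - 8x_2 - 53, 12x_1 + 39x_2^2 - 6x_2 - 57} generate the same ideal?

No, the ideals differ.

Since reduced Gröbner bases are canonical representatives of ideals under a given ordering, it suffices to compute and compare them.
Buchberger on the first generating set:
f_1 = -4x_2^2 + 4, LT = x_2^2.
f_2 = 4x_1 + 5x_2^2 - 2x_2 - 11, LT = x_1.

The S-polynomials (S(f_1,f_2)) all reduce to 0 modulo the current basis, so we have a Gröbner basis.
Inter-reduce: drop elements whose leading term is divisible by another's, tail-reduce, and make monic.
Reduced Gröbner basis: {x_1 - 1/2x_2 - 3/2, x_2^2 - 1}.

Buchberger on the second generating set:
h_1 = 13x_1 + 24x_2^2 - 8x_2 - 53, LT = x_1.
h_2 = 12x_1 + 39x_2^2 - 6x_2 - 57, LT = x_1.

S(h_1,h_2): lcm = x_1. S = -73/52x_2^2 - 3/26x_2 + 35/52.
  reduce S modulo (h_1, h_2):
  remainder -73/52x_2^2 - 3/26x_2 + 35/52 ≠ 0; add k_3 = -73/52x_2^2 - 3/26x_2 + 35/52 to the basis.

The other S-polynomials (S(h_1,k_3), S(h_2,k_3)) all reduce to 0 modulo the current basis, so we have a Gröbner basis.
Inter-reduce: drop elements whose leading term is divisible by another's, tail-reduce, and make monic.
Reduced Gröbner basis: {x_1 - 56/73x_2 - 233/73, x_2^2 + 6/73x_2 - 35/73}.

The bases are distinct; the ideals are different.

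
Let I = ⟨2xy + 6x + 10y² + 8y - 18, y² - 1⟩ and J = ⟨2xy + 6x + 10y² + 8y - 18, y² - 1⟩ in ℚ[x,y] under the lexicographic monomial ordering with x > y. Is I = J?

Two ideals are equal iff their reduced Gröbner bases coincide (the reduced basis is unique for a fixed ordering).
Buchberger on the first generating set:
f_1 = 2xy + 6x + 10y² + 8y - 18, LT = xy.
f_2 = y² - 1, LT = y².

S(f_1,f_2): lcm = xy². S = 3xy + x + 5y³ + 4y² - 9y.
  leading term xy: subtract (3/2)·f_1 from 3xy + x + 5y³ + 4y² - 9y → -8x + 5y³ - 11y² - 21y + 27
  leading term x: no divisor's leading term divides it; move -8x to the remainder.
  leading term y³: subtract (5y)·f_2 from 5y³ - 11y² - 21y + 27 → -11y² - 16y + 27
  leading term y²: subtract (-11)·f_2 from -11y² - 16y + 27 → -16y + 16
  leading term y: no divisor's leading term divides it; move -16y to the remainder.
  leading term 1: no divisor's leading term divides it; move 16 to the remainder.
  remainder -8x - 16y + 16 ≠ 0; add g_3 = -8x - 16y + 16 to the basis.

S(f_1,g_3): lcm = xy. S = 3x + 3y² + 6y - 9.
  leading term x: subtract (-⅜)·g_3 from 3x + 3y² + 6y - 9 → 3y² - 3
  leading term y²: subtract (3)·f_2 from 3y² - 3 → 0
  remainder 0.

S(f_2,g_3): leading monomials are coprime, so the S-polynomial reduces to 0 (Buchberger's first criterion).
Every S-polynomial of the final basis reduces to 0, so we have a Gröbner basis.
Inter-reduce: drop elements whose leading term is divisible by another's, tail-reduce, and make monic.
Reduced Gröbner basis: {x + 2y - 2, y² - 1}.

Buchberger on the second generating set:
h_1 = 2xy + 6x + 10y² + 8y - 18, LT = xy.
h_2 = y² - 1, LT = y².

S(h_1,h_2): lcm = xy². S = 3xy + x + 5y³ + 4y² - 9y.
  leading term xy: subtract (3/2)·h_1 from 3xy + x + 5y³ + 4y² - 9y → -8x + 5y³ - 11y² - 21y + 27
  leading term x: no divisor's leading term divides it; move -8x to the remainder.
  leading term y³: subtract (5y)·h_2 from 5y³ - 11y² - 21y + 27 → -11y² - 16y + 27
  leading term y²: subtract (-11)·h_2 from -11y² - 16y + 27 → -16y + 16
  leading term y: no divisor's leading term divides it; move -16y to the remainder.
  leading term 1: no divisor's leading term divides it; move 16 to the remainder.
  remainder -8x - 16y + 16 ≠ 0; add k_3 = -8x - 16y + 16 to the basis.

S(h_1,k_3): lcm = xy. S = 3x + 3y² + 6y - 9.
  leading term x: subtract (-⅜)·k_3 from 3x + 3y² + 6y - 9 → 3y² - 3
  leading term y²: subtract (3)·h_2 from 3y² - 3 → 0
  remainder 0.

S(h_2,k_3): leading monomials are coprime, so the S-polynomial reduces to 0 (Buchberger's first criterion).
Every S-polynomial of the final basis reduces to 0, so we have a Gröbner basis.
Inter-reduce: drop elements whose leading term is divisible by another's, tail-reduce, and make monic.
Reduced Gröbner basis: {x + 2y - 2, y² - 1}.

These coincide, so the ideals are equal.

Yes, the ideals are equal.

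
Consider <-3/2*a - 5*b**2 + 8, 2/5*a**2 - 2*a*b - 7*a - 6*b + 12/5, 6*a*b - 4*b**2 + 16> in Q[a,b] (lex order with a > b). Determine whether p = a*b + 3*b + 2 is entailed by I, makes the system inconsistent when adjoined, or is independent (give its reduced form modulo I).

Adjoining a*b + 3*b + 2 makes the ideal the whole ring: the system is inconsistent.

First compute the reduced Gröbner basis of I by Buchberger's algorithm.
f_1 = -3/2*a - 5*b**2 + 8, LT = a.
f_2 = 2/5*a**2 - 2*a*b - 7*a - 6*b + 12/5, LT = a**2.
f_3 = 6*a*b - 4*b**2 + 16, LT = a*b.

S(f_1,f_2): lcm = a**2. S = 10/3*a*b**2 + 5*a*b + 73/6*a + 15*b - 6.
  leading term a*b**2: subtract (-20/9*b**2)·f_1 from 10/3*a*b**2 + 5*a*b + 73/6*a + 15*b - 6 → 5*a*b + 73/6*a - 100/9*b**4 + 160/9*b**2 + 15*b - 6
  leading term a*b: subtract (-10/3*b)·f_1 from 5*a*b + 73/6*a - 100/9*b**4 + 160/9*b**2 + 15*b - 6 → 73/6*a - 100/9*b**4 - 50/3*b**3 + 160/9*b**2 + 125/3*b - 6
  leading term a: subtract (-73/9)·f_1 from 73/6*a - 100/9*b**4 - 50/3*b**3 + 160/9*b**2 + 125/3*b - 6 → -100/9*b**4 - 50/3*b**3 - 205/9*b**2 + 125/3*b + 530/9
  leading term b**4: no divisor's leading term divides it; move -100/9*b**4 to the remainder.
  leading term b**3: no divisor's leading term divides it; move -50/3*b**3 to the remainder.
  leading term b**2: no divisor's leading term divides it; move -205/9*b**2 to the remainder.
  leading term b: no divisor's leading term divides it; move 125/3*b to the remainder.
  leading term 1: no divisor's leading term divides it; move 530/9 to the remainder.
  remainder -100/9*b**4 - 50/3*b**3 - 205/9*b**2 + 125/3*b + 530/9 ≠ 0; add h_4 = -100/9*b**4 - 50/3*b**3 - 205/9*b**2 + 125/3*b + 530/9 to the basis.

S(f_1,f_3): lcm = a*b. S = 10/3*b**3 + 2/3*b**2 - 16/3*b - 8/3.
  leading term b**3: no divisor's leading term divides it; move 10/3*b**3 to the remainder.
  leading term b**2: no divisor's leading term divides it; move 2/3*b**2 to the remainder.
  leading term b: no divisor's leading term divides it; move -16/3*b to the remainder.
  leading term 1: no divisor's leading term divides it; move -8/3 to the remainder.
  remainder 10/3*b**3 + 2/3*b**2 - 16/3*b - 8/3 ≠ 0; add h_5 = 10/3*b**3 + 2/3*b**2 - 16/3*b - 8/3 to the basis.

S(f_2,f_3): lcm = a**2*b. S = -13/3*a*b**2 - 35/2*a*b - 8/3*a - 15*b**2 + 6*b.
  leading term a*b**2: subtract (26/9*b**2)·f_1 from -13/3*a*b**2 - 35/2*a*b - 8/3*a - 15*b**2 + 6*b → -35/2*a*b - 8/3*a + 130/9*b**4 - 343/9*b**2 + 6*b
  leading term a*b: subtract (35/3*b)·f_1 from -35/2*a*b - 8/3*a + 130/9*b**4 - 343/9*b**2 + 6*b → -8/3*a + 130/9*b**4 + 175/3*b**3 - 343/9*b**2 - 262/3*b
  leading term a: subtract (16/9)·f_1 from -8/3*a + 130/9*b**4 + 175/3*b**3 - 343/9*b**2 - 262/3*b → 130/9*b**4 + 175/3*b**3 - 263/9*b**2 - 262/3*b - 128/9
  leading term b**4: subtract (-13/10)·h_4 from 130/9*b**4 + 175/3*b**3 - 263/9*b**2 - 262/3*b - 128/9 → 110/3*b**3 - 353/6*b**2 - 199/6*b + 187/3
  leading term b**3: subtract (11)·h_5 from 110/3*b**3 - 353/6*b**2 - 199/6*b + 187/3 → -397/6*b**2 + 51/2*b + 275/3
  leading term b**2: no divisor's leading term divides it; move -397/6*b**2 to the remainder.
  leading term b: no divisor's leading term divides it; move 51/2*b to the remainder.
  leading term 1: no divisor's leading term divides it; move 275/3 to the remainder.
  remainder -397/6*b**2 + 51/2*b + 275/3 ≠ 0; add h_6 = -397/6*b**2 + 51/2*b + 275/3 to the basis.

S(f_3,h_4): lcm = a*b**4. S = -3/2*a*b**3 - 41/20*a*b**2 + 15/4*a*b + 53/10*a - 2/3*b**5 + 8/3*b**3.
  leading term a*b**3: subtract (b**3)·f_1 from -3/2*a*b**3 - 41/20*a*b**2 + 15/4*a*b + 53/10*a - 2/3*b**5 + 8/3*b**3 → -41/20*a*b**2 + 15/4*a*b + 53/10*a + 13/3*b**5 - 16/3*b**3
  leading term a*b**2: subtract (41/30*b**2)·f_1 from -41/20*a*b**2 + 15/4*a*b + 53/10*a + 13/3*b**5 - 16/3*b**3 → 15/4*a*b + 53/10*a + 13/3*b**5 + 41/6*b**4 - 16/3*b**3 - 164/15*b**2
  leading term a*b: subtract (-5/2*b)·f_1 from 15/4*a*b + 53/10*a + 13/3*b**5 + 41/6*b**4 - 16/3*b**3 - 164/15*b**2 → 53/10*a + 13/3*b**5 + 41/6*b**4 - 107/6*b**3 - 164/15*b**2 + 20*b
  leading term a: subtract (-53/15)·f_1 from 53/10*a + 13/3*b**5 + 41/6*b**4 - 107/6*b**3 - 164/15*b**2 + 20*b → 13/3*b**5 + 41/6*b**4 - 107/6*b**3 - 143/5*b**2 + 20*b + 424/15
  leading term b**5: subtract (-39/100*b)·h_4 from 13/3*b**5 + 41/6*b**4 - 107/6*b**3 - 143/5*b**2 + 20*b + 424/15 → 1/3*b**4 - 1603/60*b**3 - 247/20*b**2 + 1289/30*b + 424/15
  leading term b**4: subtract (-3/100)·h_4 from 1/3*b**4 - 1603/60*b**3 - 247/20*b**2 + 1289/30*b + 424/15 → -1633/60*b**3 - 391/30*b**2 + 2653/60*b + 901/30
  leading term b**3: subtract (-1633/200)·h_5 from -1633/60*b**3 - 391/30*b**2 + 2653/60*b + 901/30 → -759/100*b**2 + 67/100*b + 413/50
  leading term b**2: subtract (2277/19850)·h_6 from -759/100*b**2 + 67/100*b + 413/50 → -22382/9925*b - 22382/9925
  leading term b: no divisor's leading term divides it; move -22382/9925*b to the remainder.
  leading term 1: no divisor's leading term divides it; move -22382/9925 to the remainder.
  remainder -22382/9925*b - 22382/9925 ≠ 0; add h_7 = -22382/9925*b - 22382/9925 to the basis.

The other S-polynomials (S(f_1,h_4), S(f_2,h_4), S(f_1,h_5), S(f_2,h_5), S(f_3,h_5), S(h_4,h_5), S(f_1,h_6), S(f_2,h_6), S(f_3,h_6), S(h_4,h_6), S(h_5,h_6), S(f_1,h_7), S(f_2,h_7), S(f_3,h_7), S(h_4,h_7), S(h_5,h_7), S(h_6,h_7)) all reduce to 0 modulo the current basis, so we have a Gröbner basis.
Inter-reduce: drop elements whose leading term is divisible by another's, tail-reduce, and make monic.
Reduced Gröbner basis: {a - 2, b + 1}.
Label its elements g_1 = a - 2, g_2 = b + 1.

Reduce p = a*b + 3*b + 2 modulo G:
  leading term a*b: subtract (b)·g_1 from a*b + 3*b + 2 → 5*b + 2
  leading term b: subtract (5)·g_2 from 5*b + 2 → -3
  leading term 1: no divisor's leading term divides it; move -3 to the remainder.
  normal form = -3.
The normal form is nonzero, so p ∉ I. Since p minus its normal form lies in I, I + (p) = I + (r) where r = -3; decide whether this ideal is the whole ring.
Here r = -3 is a nonzero constant, hence a unit: 1 ∈ I + (p), the Gröbner basis of I + (p) is {1}, and the enlarged system has no common solution — adjoining p is inconsistent.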